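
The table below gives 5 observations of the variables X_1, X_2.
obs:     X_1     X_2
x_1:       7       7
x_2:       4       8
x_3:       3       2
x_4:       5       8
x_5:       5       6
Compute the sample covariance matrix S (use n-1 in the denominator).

Step 1 — column means:
  mean(X_1) = (7 + 4 + 3 + 5 + 5) / 5 = 24/5 = 4.8
  mean(X_2) = (7 + 8 + 2 + 8 + 6) / 5 = 31/5 = 6.2

Step 2 — sample covariance S[i,j] = (1/(n-1)) · Σ_k (x_{k,i} - mean_i) · (x_{k,j} - mean_j), with n-1 = 4.
  S[X_1,X_1] = ((2.2)·(2.2) + (-0.8)·(-0.8) + (-1.8)·(-1.8) + (0.2)·(0.2) + (0.2)·(0.2)) / 4 = 8.8/4 = 2.2
  S[X_1,X_2] = ((2.2)·(0.8) + (-0.8)·(1.8) + (-1.8)·(-4.2) + (0.2)·(1.8) + (0.2)·(-0.2)) / 4 = 8.2/4 = 2.05
  S[X_2,X_2] = ((0.8)·(0.8) + (1.8)·(1.8) + (-4.2)·(-4.2) + (1.8)·(1.8) + (-0.2)·(-0.2)) / 4 = 24.8/4 = 6.2

S is symmetric (S[j,i] = S[i,j]). Assembling:

S = [[2.2, 2.05],
 [2.05, 6.2]]


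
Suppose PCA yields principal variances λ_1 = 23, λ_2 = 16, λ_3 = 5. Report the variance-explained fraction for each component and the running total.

Step 1 — total variance = trace(Sigma) = Σ λ_i = 23 + 16 + 5 = 44.

Step 2 — fraction explained by component i = λ_i / Σ λ:
  PC1: 23/44 = 0.5227
  PC2: 16/44 = 0.3636
  PC3: 5/44 = 0.1136

Step 3 — cumulative fraction after k components = (λ_1 + ... + λ_k) / Σ λ:
  k = 1: 23/44 = 0.5227
  k = 2: (23 + 16)/44 = 39/44 = 0.8864
  k = 3: (23 + 16 + 5)/44 = 44/44 = 1

Summary (fraction, with percent):

explained: PC1 0.5227 (52.27%), PC2 0.3636 (36.36%), PC3 0.1136 (11.36%);  cumulative: 0.5227, 0.8864, 1


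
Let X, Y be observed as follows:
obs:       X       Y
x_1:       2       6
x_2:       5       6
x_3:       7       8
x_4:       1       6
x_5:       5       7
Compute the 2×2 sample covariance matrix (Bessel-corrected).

Step 1 — column means:
  mean(X) = (2 + 5 + 7 + 1 + 5) / 5 = 20/5 = 4
  mean(Y) = (6 + 6 + 8 + 6 + 7) / 5 = 33/5 = 6.6

Step 2 — sample covariance S[i,j] = (1/(n-1)) · Σ_k (x_{k,i} - mean_i) · (x_{k,j} - mean_j), with n-1 = 4.
  S[X,X] = ((-2)·(-2) + (1)·(1) + (3)·(3) + (-3)·(-3) + (1)·(1)) / 4 = 24/4 = 6
  S[X,Y] = ((-2)·(-0.6) + (1)·(-0.6) + (3)·(1.4) + (-3)·(-0.6) + (1)·(0.4)) / 4 = 7/4 = 1.75
  S[Y,Y] = ((-0.6)·(-0.6) + (-0.6)·(-0.6) + (1.4)·(1.4) + (-0.6)·(-0.6) + (0.4)·(0.4)) / 4 = 3.2/4 = 0.8

S is symmetric (S[j,i] = S[i,j]). Assembling:

S = [[6, 1.75],
 [1.75, 0.8]]


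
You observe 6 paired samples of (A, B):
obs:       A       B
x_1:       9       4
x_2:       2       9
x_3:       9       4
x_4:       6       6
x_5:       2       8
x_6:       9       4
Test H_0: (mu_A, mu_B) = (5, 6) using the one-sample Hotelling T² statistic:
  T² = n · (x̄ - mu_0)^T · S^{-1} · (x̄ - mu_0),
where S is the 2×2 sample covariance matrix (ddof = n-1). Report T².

Step 1 — sample mean vector:
  mean(A) = (9 + 2 + 9 + 6 + 2 + 9) / 6 = 37/6 = 6.1667
  mean(B) = (4 + 9 + 4 + 6 + 8 + 4) / 6 = 35/6 = 5.8333
  x̄ = (6.1667, 5.8333),  deviation x̄ - mu_0 = (6.1667, 5.8333) - (5, 6) = (1.1667, -0.1667).

Step 2 — sample covariance matrix, S[i,j] = (1/(n-1)) · Σ_k (x_{k,i} - mean_i) · (x_{k,j} - mean_j), divisor n-1 = 5:
  S[A,A] = ((2.8333)·(2.8333) + (-4.1667)·(-4.1667) + (2.8333)·(2.8333) + (-0.1667)·(-0.1667) + (-4.1667)·(-4.1667) + (2.8333)·(2.8333)) / 5 = 58.8333/5 = 11.7667
  S[A,B] = ((2.8333)·(-1.8333) + (-4.1667)·(3.1667) + (2.8333)·(-1.8333) + (-0.1667)·(0.1667) + (-4.1667)·(2.1667) + (2.8333)·(-1.8333)) / 5 = -37.8333/5 = -7.5667
  S[B,B] = ((-1.8333)·(-1.8333) + (3.1667)·(3.1667) + (-1.8333)·(-1.8333) + (0.1667)·(0.1667) + (2.1667)·(2.1667) + (-1.8333)·(-1.8333)) / 5 = 24.8333/5 = 4.9667
  S = [[11.7667, -7.5667],
 [-7.5667, 4.9667]].

Step 3 — invert S. det(S) = 11.7667·4.9667 - (-7.5667)² = 1.1867.
  S^{-1} = (1/det) · [[d, -b], [-b, a]] = [[4.1854, 6.3764],
 [6.3764, 9.9157]].

Step 4 — quadratic form (x̄ - mu_0)^T · S^{-1} · (x̄ - mu_0):
  S^{-1} · (x̄ - mu_0) = (3.8202, 5.7865),
  (x̄ - mu_0)^T · [...] = (1.1667)·(3.8202) + (-0.1667)·(5.7865) = 3.4925.

Step 5 — scale by n: T² = 6 · 3.4925 = 20.9551.

T² ≈ 20.9551


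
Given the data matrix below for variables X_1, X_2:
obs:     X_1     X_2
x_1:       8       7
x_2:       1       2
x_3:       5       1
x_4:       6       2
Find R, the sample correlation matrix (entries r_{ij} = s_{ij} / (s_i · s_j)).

Step 1 — column means:
  mean(X_1) = (8 + 1 + 5 + 6) / 4 = 20/4 = 5
  mean(X_2) = (7 + 2 + 1 + 2) / 4 = 12/4 = 3

Step 2 — sample variances and covariances s[i,j] = (1/(n-1)) · Σ_k (x_{k,i} - mean_i) · (x_{k,j} - mean_j), with n-1 = 3:
  s[X_1,X_1] = ((3)·(3) + (-4)·(-4) + (0)·(0) + (1)·(1)) / 3 = 26/3 = 8.6667
  s[X_1,X_2] = ((3)·(4) + (-4)·(-1) + (0)·(-2) + (1)·(-1)) / 3 = 15/3 = 5
  s[X_2,X_2] = ((4)·(4) + (-1)·(-1) + (-2)·(-2) + (-1)·(-1)) / 3 = 22/3 = 7.3333
  Sample standard deviations s_i = √(s[i,i]):
  s(X_1) = √(8.6667) = 2.9439
  s(X_2) = √(7.3333) = 2.708

Step 3 — r_{ij} = s_{ij} / (s_i · s_j):
  r[X_1,X_1] = 1 (diagonal).
  r[X_1,X_2] = 5 / (2.9439 · 2.708) = 5 / 7.9722 = 0.6272
  r[X_2,X_2] = 1 (diagonal).

R is symmetric with unit diagonal. Assembling:

R = [[1, 0.6272],
 [0.6272, 1]]


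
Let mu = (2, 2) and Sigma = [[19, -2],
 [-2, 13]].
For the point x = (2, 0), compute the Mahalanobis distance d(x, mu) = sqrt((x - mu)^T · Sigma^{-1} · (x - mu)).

Step 1 — centre the observation: (x - mu) = (0, -2).

Step 2 — invert Sigma. det(Sigma) = 19·13 - (-2)² = 243.
  Sigma^{-1} = (1/det) · [[d, -b], [-b, a]] = [[0.0535, 0.0082],
 [0.0082, 0.0782]].

Step 3 — form the quadratic (x - mu)^T · Sigma^{-1} · (x - mu):
  Sigma^{-1} · (x - mu) = (-0.0165, -0.1564).
  (x - mu)^T · [Sigma^{-1} · (x - mu)] = (0)·(-0.0165) + (-2)·(-0.1564) = 0.3128.

Step 4 — take square root: d = √(0.3128) ≈ 0.5592.

d(x, mu) = √(0.3128) ≈ 0.5592


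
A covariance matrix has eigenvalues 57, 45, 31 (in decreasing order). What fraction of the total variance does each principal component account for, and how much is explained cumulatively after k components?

Step 1 — total variance = trace(Sigma) = Σ λ_i = 57 + 45 + 31 = 133.

Step 2 — fraction explained by component i = λ_i / Σ λ:
  PC1: 57/133 = 0.4286
  PC2: 45/133 = 0.3383
  PC3: 31/133 = 0.2331

Step 3 — cumulative fraction after k components = (λ_1 + ... + λ_k) / Σ λ:
  k = 1: 57/133 = 0.4286
  k = 2: (57 + 45)/133 = 102/133 = 0.7669
  k = 3: (57 + 45 + 31)/133 = 133/133 = 1

Summary (fraction, with percent):

explained: PC1 0.4286 (42.86%), PC2 0.3383 (33.83%), PC3 0.2331 (23.31%);  cumulative: 0.4286, 0.7669, 1


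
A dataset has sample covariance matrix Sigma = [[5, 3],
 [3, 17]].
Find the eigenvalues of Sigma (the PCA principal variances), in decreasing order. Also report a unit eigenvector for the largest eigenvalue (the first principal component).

Step 1 — characteristic polynomial of 2×2 Sigma:
  det(Sigma - λI) = λ² - trace · λ + det = 0.
  trace = 5 + 17 = 22, det = 5·17 - (3)² = 76.
Step 2 — discriminant:
  Δ = trace² - 4·det = 484 - 304 = 180.
Step 3 — eigenvalues:
  λ = (trace ± √Δ)/2 = (22 ± 13.4164)/2,
  λ_1 = 17.7082,  λ_2 = 4.2918.

Step 4 — unit eigenvector for λ_1: solve (Sigma - λ_1 I)v = 0. First row:
  (5 - 17.7082)·v_x + (3)·v_y = 0, i.e. (-12.7082)·v_x + (3)·v_y = 0,
  so v ∝ (b, λ_1 - a) = (3, 12.7082) = u.
  ||u|| = √((3)² + (12.7082)²) = √(170.4984) ≈ 13.0575,
  v_1 = u/||u|| ≈ (0.2298, 0.9732) (||v_1|| = 1).

λ_1 = 17.7082,  λ_2 = 4.2918;  v_1 ≈ (0.2298, 0.9732)


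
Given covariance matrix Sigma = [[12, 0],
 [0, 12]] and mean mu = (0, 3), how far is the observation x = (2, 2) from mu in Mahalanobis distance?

Step 1 — centre the observation: (x - mu) = (2, -1).

Step 2 — invert Sigma. det(Sigma) = 12·12 - (0)² = 144.
  Sigma^{-1} = (1/det) · [[d, -b], [-b, a]] = [[0.0833, 0],
 [0, 0.0833]].

Step 3 — form the quadratic (x - mu)^T · Sigma^{-1} · (x - mu):
  Sigma^{-1} · (x - mu) = (0.1667, -0.0833).
  (x - mu)^T · [Sigma^{-1} · (x - mu)] = (2)·(0.1667) + (-1)·(-0.0833) = 0.4167.

Step 4 — take square root: d = √(0.4167) ≈ 0.6455.

d(x, mu) = √(0.4167) ≈ 0.6455


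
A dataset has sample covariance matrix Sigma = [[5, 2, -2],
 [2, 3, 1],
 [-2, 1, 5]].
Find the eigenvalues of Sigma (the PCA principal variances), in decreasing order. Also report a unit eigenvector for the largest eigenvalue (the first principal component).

Step 1 — characteristic polynomial p(λ) = det(λI - Sigma) = λ³ - tr·λ² + c_1·λ - det, where tr = trace, c_1 = sum of the principal 2×2 minors, det = det(Sigma):
  tr = 5 + 3 + 5 = 13,
  c_1 = (5·3 - (2)²) + (5·5 - (-2)²) + (3·5 - (1)²) = 11 + 21 + 14 = 46,
  det = 5·(3·5 - (1)²) - (2)·((2)·5 - (1)·(-2)) + (-2)·((2)·(1) - 3·(-2)) = 5·(14) - (2)·(12) + (-2)·(8) = 30.
  So p(λ) = λ³ - 13λ² + 46λ - 30.
Step 2 — look for an integer root (rational root theorem: any rational root is an integer divisor of 30). Testing λ = 5:
  p(5) = 125 - 325 + 230 - 30 = 0  ✓
  Dividing out (λ - 5): p(λ) = (λ - 5)(λ² - 8λ + 6).
Step 3 — remaining eigenvalues from the quadratic λ² - 8λ + 6 = 0:
  Δ = 8² - 4·6 = 64 - 24 = 40,  λ = (8 ± √40)/2 = (8 ± 6.3246)/2 ≈ 7.1623 or 0.8377.
  Sorted: λ_1 = 7.1623,  λ_2 = 5,  λ_3 = 0.8377  (check: sum = 13 = tr ✓).

Step 4 — unit eigenvector for λ_1 ≈ 7.1623: v spans the null space of (Sigma - λ_1 I), whose rows are
  r_1 = (-2.1623, 2, -2),  r_2 = (2, -4.1623, 1),  r_3 = (-2, 1, -2.1623).
  v is orthogonal to every row, so take v ∝ r_1 × r_2 = ((2)·(1) - (-2)·(-4.1623), (-2)·(2) - (-2.1623)·(1), (-2.1623)·(-4.1623) - (2)·(2)) ≈ (-6.3246, -1.8377, 5).
  Rescale (multiply by -1 so the first nonzero entry is positive): u = (6.3246, 1.8377, -5).
  ||u|| = √((6.3246)² + (1.8377)² + (-5)²) = √(68.3772) ≈ 8.2691,  v_1 = u/||u|| ≈ (0.7648, 0.2222, -0.6047) (||v_1|| = 1).

λ_1 = 7.1623,  λ_2 = 5,  λ_3 = 0.8377;  v_1 ≈ (0.7648, 0.2222, -0.6047)


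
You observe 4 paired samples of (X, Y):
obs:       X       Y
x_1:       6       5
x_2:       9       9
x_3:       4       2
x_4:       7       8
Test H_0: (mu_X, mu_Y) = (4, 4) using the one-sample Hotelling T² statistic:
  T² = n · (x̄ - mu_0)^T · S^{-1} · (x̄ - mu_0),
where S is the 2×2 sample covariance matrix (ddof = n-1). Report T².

Step 1 — sample mean vector:
  mean(X) = (6 + 9 + 4 + 7) / 4 = 26/4 = 6.5
  mean(Y) = (5 + 9 + 2 + 8) / 4 = 24/4 = 6
  x̄ = (6.5, 6),  deviation x̄ - mu_0 = (6.5, 6) - (4, 4) = (2.5, 2).

Step 2 — sample covariance matrix, S[i,j] = (1/(n-1)) · Σ_k (x_{k,i} - mean_i) · (x_{k,j} - mean_j), divisor n-1 = 3:
  S[X,X] = ((-0.5)·(-0.5) + (2.5)·(2.5) + (-2.5)·(-2.5) + (0.5)·(0.5)) / 3 = 13/3 = 4.3333
  S[X,Y] = ((-0.5)·(-1) + (2.5)·(3) + (-2.5)·(-4) + (0.5)·(2)) / 3 = 19/3 = 6.3333
  S[Y,Y] = ((-1)·(-1) + (3)·(3) + (-4)·(-4) + (2)·(2)) / 3 = 30/3 = 10
  S = [[4.3333, 6.3333],
 [6.3333, 10]].

Step 3 — invert S. det(S) = 4.3333·10 - (6.3333)² = 3.2222.
  S^{-1} = (1/det) · [[d, -b], [-b, a]] = [[3.1034, -1.9655],
 [-1.9655, 1.3448]].

Step 4 — quadratic form (x̄ - mu_0)^T · S^{-1} · (x̄ - mu_0):
  S^{-1} · (x̄ - mu_0) = (3.8276, -2.2241),
  (x̄ - mu_0)^T · [...] = (2.5)·(3.8276) + (2)·(-2.2241) = 5.1207.

Step 5 — scale by n: T² = 4 · 5.1207 = 20.4828.

T² ≈ 20.4828


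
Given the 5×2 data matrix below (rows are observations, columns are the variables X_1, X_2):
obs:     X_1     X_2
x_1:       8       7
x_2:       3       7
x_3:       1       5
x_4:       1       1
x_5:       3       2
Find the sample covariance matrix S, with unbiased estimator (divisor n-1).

Step 1 — column means:
  mean(X_1) = (8 + 3 + 1 + 1 + 3) / 5 = 16/5 = 3.2
  mean(X_2) = (7 + 7 + 5 + 1 + 2) / 5 = 22/5 = 4.4

Step 2 — sample covariance S[i,j] = (1/(n-1)) · Σ_k (x_{k,i} - mean_i) · (x_{k,j} - mean_j), with n-1 = 4.
  S[X_1,X_1] = ((4.8)·(4.8) + (-0.2)·(-0.2) + (-2.2)·(-2.2) + (-2.2)·(-2.2) + (-0.2)·(-0.2)) / 4 = 32.8/4 = 8.2
  S[X_1,X_2] = ((4.8)·(2.6) + (-0.2)·(2.6) + (-2.2)·(0.6) + (-2.2)·(-3.4) + (-0.2)·(-2.4)) / 4 = 18.6/4 = 4.65
  S[X_2,X_2] = ((2.6)·(2.6) + (2.6)·(2.6) + (0.6)·(0.6) + (-3.4)·(-3.4) + (-2.4)·(-2.4)) / 4 = 31.2/4 = 7.8

S is symmetric (S[j,i] = S[i,j]). Assembling:

S = [[8.2, 4.65],
 [4.65, 7.8]]


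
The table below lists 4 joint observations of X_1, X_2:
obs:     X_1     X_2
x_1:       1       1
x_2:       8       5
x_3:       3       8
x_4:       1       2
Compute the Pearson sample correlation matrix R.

Step 1 — column means:
  mean(X_1) = (1 + 8 + 3 + 1) / 4 = 13/4 = 3.25
  mean(X_2) = (1 + 5 + 8 + 2) / 4 = 16/4 = 4

Step 2 — sample variances and covariances s[i,j] = (1/(n-1)) · Σ_k (x_{k,i} - mean_i) · (x_{k,j} - mean_j), with n-1 = 3:
  s[X_1,X_1] = ((-2.25)·(-2.25) + (4.75)·(4.75) + (-0.25)·(-0.25) + (-2.25)·(-2.25)) / 3 = 32.75/3 = 10.9167
  s[X_1,X_2] = ((-2.25)·(-3) + (4.75)·(1) + (-0.25)·(4) + (-2.25)·(-2)) / 3 = 15/3 = 5
  s[X_2,X_2] = ((-3)·(-3) + (1)·(1) + (4)·(4) + (-2)·(-2)) / 3 = 30/3 = 10
  Sample standard deviations s_i = √(s[i,i]):
  s(X_1) = √(10.9167) = 3.304
  s(X_2) = √(10) = 3.1623

Step 3 — r_{ij} = s_{ij} / (s_i · s_j):
  r[X_1,X_1] = 1 (diagonal).
  r[X_1,X_2] = 5 / (3.304 · 3.1623) = 5 / 10.4483 = 0.4785
  r[X_2,X_2] = 1 (diagonal).

R is symmetric with unit diagonal. Assembling:

R = [[1, 0.4785],
 [0.4785, 1]]


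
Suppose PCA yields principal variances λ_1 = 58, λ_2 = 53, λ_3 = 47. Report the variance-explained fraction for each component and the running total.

Step 1 — total variance = trace(Sigma) = Σ λ_i = 58 + 53 + 47 = 158.

Step 2 — fraction explained by component i = λ_i / Σ λ:
  PC1: 58/158 = 0.3671
  PC2: 53/158 = 0.3354
  PC3: 47/158 = 0.2975

Step 3 — cumulative fraction after k components = (λ_1 + ... + λ_k) / Σ λ:
  k = 1: 58/158 = 0.3671
  k = 2: (58 + 53)/158 = 111/158 = 0.7025
  k = 3: (58 + 53 + 47)/158 = 158/158 = 1

Summary (fraction, with percent):

explained: PC1 0.3671 (36.71%), PC2 0.3354 (33.54%), PC3 0.2975 (29.75%);  cumulative: 0.3671, 0.7025, 1


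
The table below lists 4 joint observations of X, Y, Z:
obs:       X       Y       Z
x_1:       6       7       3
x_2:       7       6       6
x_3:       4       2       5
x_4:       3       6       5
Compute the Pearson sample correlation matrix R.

Step 1 — column means:
  mean(X) = (6 + 7 + 4 + 3) / 4 = 20/4 = 5
  mean(Y) = (7 + 6 + 2 + 6) / 4 = 21/4 = 5.25
  mean(Z) = (3 + 6 + 5 + 5) / 4 = 19/4 = 4.75

Step 2 — sample variances and covariances s[i,j] = (1/(n-1)) · Σ_k (x_{k,i} - mean_i) · (x_{k,j} - mean_j), with n-1 = 3:
  s[X,X] = ((1)·(1) + (2)·(2) + (-1)·(-1) + (-2)·(-2)) / 3 = 10/3 = 3.3333
  s[X,Y] = ((1)·(1.75) + (2)·(0.75) + (-1)·(-3.25) + (-2)·(0.75)) / 3 = 5/3 = 1.6667
  s[X,Z] = ((1)·(-1.75) + (2)·(1.25) + (-1)·(0.25) + (-2)·(0.25)) / 3 = 0/3 = 0
  s[Y,Y] = ((1.75)·(1.75) + (0.75)·(0.75) + (-3.25)·(-3.25) + (0.75)·(0.75)) / 3 = 14.75/3 = 4.9167
  s[Y,Z] = ((1.75)·(-1.75) + (0.75)·(1.25) + (-3.25)·(0.25) + (0.75)·(0.25)) / 3 = -2.75/3 = -0.9167
  s[Z,Z] = ((-1.75)·(-1.75) + (1.25)·(1.25) + (0.25)·(0.25) + (0.25)·(0.25)) / 3 = 4.75/3 = 1.5833
  Sample standard deviations s_i = √(s[i,i]):
  s(X) = √(3.3333) = 1.8257
  s(Y) = √(4.9167) = 2.2174
  s(Z) = √(1.5833) = 1.2583

Step 3 — r_{ij} = s_{ij} / (s_i · s_j):
  r[X,X] = 1 (diagonal).
  r[X,Y] = 1.6667 / (1.8257 · 2.2174) = 1.6667 / 4.0483 = 0.4117
  r[X,Z] = 0 / (1.8257 · 1.2583) = 0 / 2.2973 = 0
  r[Y,Y] = 1 (diagonal).
  r[Y,Z] = -0.9167 / (2.2174 · 1.2583) = -0.9167 / 2.7901 = -0.3285
  r[Z,Z] = 1 (diagonal).

R is symmetric with unit diagonal. Assembling:

R = [[1, 0.4117, 0],
 [0.4117, 1, -0.3285],
 [0, -0.3285, 1]]


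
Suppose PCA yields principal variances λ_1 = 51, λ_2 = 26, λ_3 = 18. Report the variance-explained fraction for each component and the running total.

Step 1 — total variance = trace(Sigma) = Σ λ_i = 51 + 26 + 18 = 95.

Step 2 — fraction explained by component i = λ_i / Σ λ:
  PC1: 51/95 = 0.5368
  PC2: 26/95 = 0.2737
  PC3: 18/95 = 0.1895

Step 3 — cumulative fraction after k components = (λ_1 + ... + λ_k) / Σ λ:
  k = 1: 51/95 = 0.5368
  k = 2: (51 + 26)/95 = 77/95 = 0.8105
  k = 3: (51 + 26 + 18)/95 = 95/95 = 1

Summary (fraction, with percent):

explained: PC1 0.5368 (53.68%), PC2 0.2737 (27.37%), PC3 0.1895 (18.95%);  cumulative: 0.5368, 0.8105, 1


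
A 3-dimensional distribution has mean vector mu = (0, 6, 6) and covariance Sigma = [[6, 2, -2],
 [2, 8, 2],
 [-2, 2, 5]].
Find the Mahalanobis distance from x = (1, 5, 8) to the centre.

Step 1 — centre the observation: (x - mu) = (1, -1, 2).

Step 2 — invert Sigma (cofactor / det for 3×3, or solve directly):
  Sigma^{-1} = [[0.2432, -0.0946, 0.1351],
 [-0.0946, 0.1757, -0.1081],
 [0.1351, -0.1081, 0.2973]].

Step 3 — form the quadratic (x - mu)^T · Sigma^{-1} · (x - mu):
  Sigma^{-1} · (x - mu) = (0.6081, -0.4865, 0.8378).
  (x - mu)^T · [Sigma^{-1} · (x - mu)] = (1)·(0.6081) + (-1)·(-0.4865) + (2)·(0.8378) = 2.7703.

Step 4 — take square root: d = √(2.7703) ≈ 1.6644.

d(x, mu) = √(2.7703) ≈ 1.6644


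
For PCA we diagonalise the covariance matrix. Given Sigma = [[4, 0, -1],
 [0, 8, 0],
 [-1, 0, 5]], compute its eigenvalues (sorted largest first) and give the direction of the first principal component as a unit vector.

Step 1 — characteristic polynomial p(λ) = det(λI - Sigma) = λ³ - tr·λ² + c_1·λ - det, where tr = trace, c_1 = sum of the principal 2×2 minors, det = det(Sigma):
  tr = 4 + 8 + 5 = 17,
  c_1 = (4·8 - (0)²) + (4·5 - (-1)²) + (8·5 - (0)²) = 32 + 19 + 40 = 91,
  det = 4·(8·5 - (0)²) - (0)·((0)·5 - (0)·(-1)) + (-1)·((0)·(0) - 8·(-1)) = 4·(40) - (0)·(0) + (-1)·(8) = 152.
  So p(λ) = λ³ - 17λ² + 91λ - 152.
Step 2 — look for an integer root (rational root theorem: any rational root is an integer divisor of 152). Testing λ = 8:
  p(8) = 512 - 1088 + 728 - 152 = 0  ✓
  Dividing out (λ - 8): p(λ) = (λ - 8)(λ² - 9λ + 19).
Step 3 — remaining eigenvalues from the quadratic λ² - 9λ + 19 = 0:
  Δ = 9² - 4·19 = 81 - 76 = 5,  λ = (9 ± √5)/2 = (9 ± 2.2361)/2 ≈ 5.618 or 3.382.
  Sorted: λ_1 = 8,  λ_2 = 5.618,  λ_3 = 3.382  (check: sum = 17 = tr ✓).

Step 4 — unit eigenvector for λ_1 = 8: v spans the null space of (Sigma - λ_1 I), whose rows are
  r_1 = (-4, 0, -1),  r_2 = (0, 0, 0),  r_3 = (-1, 0, -3).
  v is orthogonal to every row, so take v ∝ r_1 × r_3 = ((0)·(-3) - (-1)·(0), (-1)·(-1) - (-4)·(-3), (-4)·(0) - (0)·(-1)) = (0, -11, 0).
  Rescale (divide by 11; multiply by -1 so the first nonzero entry is positive): u = (0, 1, 0).
  ||u|| = √((0)² + (1)² + (0)²) = √(1) = 1,  v_1 = u/||u|| ≈ (0, 1, 0) (||v_1|| = 1).

λ_1 = 8,  λ_2 = 5.618,  λ_3 = 3.382;  v_1 ≈ (0, 1, 0)


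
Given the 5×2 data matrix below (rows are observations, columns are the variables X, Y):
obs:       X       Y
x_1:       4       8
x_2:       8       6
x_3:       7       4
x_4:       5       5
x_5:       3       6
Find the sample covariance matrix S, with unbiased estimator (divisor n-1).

Step 1 — column means:
  mean(X) = (4 + 8 + 7 + 5 + 3) / 5 = 27/5 = 5.4
  mean(Y) = (8 + 6 + 4 + 5 + 6) / 5 = 29/5 = 5.8

Step 2 — sample covariance S[i,j] = (1/(n-1)) · Σ_k (x_{k,i} - mean_i) · (x_{k,j} - mean_j), with n-1 = 4.
  S[X,X] = ((-1.4)·(-1.4) + (2.6)·(2.6) + (1.6)·(1.6) + (-0.4)·(-0.4) + (-2.4)·(-2.4)) / 4 = 17.2/4 = 4.3
  S[X,Y] = ((-1.4)·(2.2) + (2.6)·(0.2) + (1.6)·(-1.8) + (-0.4)·(-0.8) + (-2.4)·(0.2)) / 4 = -5.6/4 = -1.4
  S[Y,Y] = ((2.2)·(2.2) + (0.2)·(0.2) + (-1.8)·(-1.8) + (-0.8)·(-0.8) + (0.2)·(0.2)) / 4 = 8.8/4 = 2.2

S is symmetric (S[j,i] = S[i,j]). Assembling:

S = [[4.3, -1.4],
 [-1.4, 2.2]]


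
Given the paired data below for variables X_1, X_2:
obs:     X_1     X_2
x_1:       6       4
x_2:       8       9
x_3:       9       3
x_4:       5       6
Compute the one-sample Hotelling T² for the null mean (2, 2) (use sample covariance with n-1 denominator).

Step 1 — sample mean vector:
  mean(X_1) = (6 + 8 + 9 + 5) / 4 = 28/4 = 7
  mean(X_2) = (4 + 9 + 3 + 6) / 4 = 22/4 = 5.5
  x̄ = (7, 5.5),  deviation x̄ - mu_0 = (7, 5.5) - (2, 2) = (5, 3.5).

Step 2 — sample covariance matrix, S[i,j] = (1/(n-1)) · Σ_k (x_{k,i} - mean_i) · (x_{k,j} - mean_j), divisor n-1 = 3:
  S[X_1,X_1] = ((-1)·(-1) + (1)·(1) + (2)·(2) + (-2)·(-2)) / 3 = 10/3 = 3.3333
  S[X_1,X_2] = ((-1)·(-1.5) + (1)·(3.5) + (2)·(-2.5) + (-2)·(0.5)) / 3 = -1/3 = -0.3333
  S[X_2,X_2] = ((-1.5)·(-1.5) + (3.5)·(3.5) + (-2.5)·(-2.5) + (0.5)·(0.5)) / 3 = 21/3 = 7
  S = [[3.3333, -0.3333],
 [-0.3333, 7]].

Step 3 — invert S. det(S) = 3.3333·7 - (-0.3333)² = 23.2222.
  S^{-1} = (1/det) · [[d, -b], [-b, a]] = [[0.3014, 0.0144],
 [0.0144, 0.1435]].

Step 4 — quadratic form (x̄ - mu_0)^T · S^{-1} · (x̄ - mu_0):
  S^{-1} · (x̄ - mu_0) = (1.5574, 0.5742),
  (x̄ - mu_0)^T · [...] = (5)·(1.5574) + (3.5)·(0.5742) = 9.7967.

Step 5 — scale by n: T² = 4 · 9.7967 = 39.1866.

T² ≈ 39.1866


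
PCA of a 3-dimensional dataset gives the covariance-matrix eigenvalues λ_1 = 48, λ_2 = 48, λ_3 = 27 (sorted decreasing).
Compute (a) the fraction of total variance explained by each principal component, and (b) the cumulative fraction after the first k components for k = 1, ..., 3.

Step 1 — total variance = trace(Sigma) = Σ λ_i = 48 + 48 + 27 = 123.

Step 2 — fraction explained by component i = λ_i / Σ λ:
  PC1: 48/123 = 0.3902
  PC2: 48/123 = 0.3902
  PC3: 27/123 = 0.2195

Step 3 — cumulative fraction after k components = (λ_1 + ... + λ_k) / Σ λ:
  k = 1: 48/123 = 0.3902
  k = 2: (48 + 48)/123 = 96/123 = 0.7805
  k = 3: (48 + 48 + 27)/123 = 123/123 = 1

Summary (fraction, with percent):

explained: PC1 0.3902 (39.02%), PC2 0.3902 (39.02%), PC3 0.2195 (21.95%);  cumulative: 0.3902, 0.7805, 1


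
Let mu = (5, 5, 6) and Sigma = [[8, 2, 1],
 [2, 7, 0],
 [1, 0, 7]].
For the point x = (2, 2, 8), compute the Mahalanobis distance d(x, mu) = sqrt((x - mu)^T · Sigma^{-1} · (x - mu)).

Step 1 — centre the observation: (x - mu) = (-3, -3, 2).

Step 2 — invert Sigma (cofactor / det for 3×3, or solve directly):
  Sigma^{-1} = [[0.1373, -0.0392, -0.0196],
 [-0.0392, 0.1541, 0.0056],
 [-0.0196, 0.0056, 0.1457]].

Step 3 — form the quadratic (x - mu)^T · Sigma^{-1} · (x - mu):
  Sigma^{-1} · (x - mu) = (-0.3333, -0.3333, 0.3333).
  (x - mu)^T · [Sigma^{-1} · (x - mu)] = (-3)·(-0.3333) + (-3)·(-0.3333) + (2)·(0.3333) = 2.6667.

Step 4 — take square root: d = √(2.6667) ≈ 1.633.

d(x, mu) = √(2.6667) ≈ 1.633


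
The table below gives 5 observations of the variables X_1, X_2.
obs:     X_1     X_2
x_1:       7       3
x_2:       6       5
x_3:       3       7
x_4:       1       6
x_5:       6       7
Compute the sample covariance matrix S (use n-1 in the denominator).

Step 1 — column means:
  mean(X_1) = (7 + 6 + 3 + 1 + 6) / 5 = 23/5 = 4.6
  mean(X_2) = (3 + 5 + 7 + 6 + 7) / 5 = 28/5 = 5.6

Step 2 — sample covariance S[i,j] = (1/(n-1)) · Σ_k (x_{k,i} - mean_i) · (x_{k,j} - mean_j), with n-1 = 4.
  S[X_1,X_1] = ((2.4)·(2.4) + (1.4)·(1.4) + (-1.6)·(-1.6) + (-3.6)·(-3.6) + (1.4)·(1.4)) / 4 = 25.2/4 = 6.3
  S[X_1,X_2] = ((2.4)·(-2.6) + (1.4)·(-0.6) + (-1.6)·(1.4) + (-3.6)·(0.4) + (1.4)·(1.4)) / 4 = -8.8/4 = -2.2
  S[X_2,X_2] = ((-2.6)·(-2.6) + (-0.6)·(-0.6) + (1.4)·(1.4) + (0.4)·(0.4) + (1.4)·(1.4)) / 4 = 11.2/4 = 2.8

S is symmetric (S[j,i] = S[i,j]). Assembling:

S = [[6.3, -2.2],
 [-2.2, 2.8]]


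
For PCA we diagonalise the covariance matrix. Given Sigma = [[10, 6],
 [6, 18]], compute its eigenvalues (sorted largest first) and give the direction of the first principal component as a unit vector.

Step 1 — characteristic polynomial of 2×2 Sigma:
  det(Sigma - λI) = λ² - trace · λ + det = 0.
  trace = 10 + 18 = 28, det = 10·18 - (6)² = 144.
Step 2 — discriminant:
  Δ = trace² - 4·det = 784 - 576 = 208.
Step 3 — eigenvalues:
  λ = (trace ± √Δ)/2 = (28 ± 14.4222)/2,
  λ_1 = 21.2111,  λ_2 = 6.7889.

Step 4 — unit eigenvector for λ_1: solve (Sigma - λ_1 I)v = 0. First row:
  (10 - 21.2111)·v_x + (6)·v_y = 0, i.e. (-11.2111)·v_x + (6)·v_y = 0,
  so v ∝ (b, λ_1 - a) = (6, 11.2111) = u.
  ||u|| = √((6)² + (11.2111)²) = √(161.6888) ≈ 12.7157,
  v_1 = u/||u|| ≈ (0.4719, 0.8817) (||v_1|| = 1).

λ_1 = 21.2111,  λ_2 = 6.7889;  v_1 ≈ (0.4719, 0.8817)


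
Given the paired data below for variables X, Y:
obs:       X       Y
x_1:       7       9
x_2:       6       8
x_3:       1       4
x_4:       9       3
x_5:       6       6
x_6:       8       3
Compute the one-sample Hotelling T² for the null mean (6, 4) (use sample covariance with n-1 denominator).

Step 1 — sample mean vector:
  mean(X) = (7 + 6 + 1 + 9 + 6 + 8) / 6 = 37/6 = 6.1667
  mean(Y) = (9 + 8 + 4 + 3 + 6 + 3) / 6 = 33/6 = 5.5
  x̄ = (6.1667, 5.5),  deviation x̄ - mu_0 = (6.1667, 5.5) - (6, 4) = (0.1667, 1.5).

Step 2 — sample covariance matrix, S[i,j] = (1/(n-1)) · Σ_k (x_{k,i} - mean_i) · (x_{k,j} - mean_j), divisor n-1 = 5:
  S[X,X] = ((0.8333)·(0.8333) + (-0.1667)·(-0.1667) + (-5.1667)·(-5.1667) + (2.8333)·(2.8333) + (-0.1667)·(-0.1667) + (1.8333)·(1.8333)) / 5 = 38.8333/5 = 7.7667
  S[X,Y] = ((0.8333)·(3.5) + (-0.1667)·(2.5) + (-5.1667)·(-1.5) + (2.8333)·(-2.5) + (-0.1667)·(0.5) + (1.8333)·(-2.5)) / 5 = -1.5/5 = -0.3
  S[Y,Y] = ((3.5)·(3.5) + (2.5)·(2.5) + (-1.5)·(-1.5) + (-2.5)·(-2.5) + (0.5)·(0.5) + (-2.5)·(-2.5)) / 5 = 33.5/5 = 6.7
  S = [[7.7667, -0.3],
 [-0.3, 6.7]].

Step 3 — invert S. det(S) = 7.7667·6.7 - (-0.3)² = 51.9467.
  S^{-1} = (1/det) · [[d, -b], [-b, a]] = [[0.129, 0.0058],
 [0.0058, 0.1495]].

Step 4 — quadratic form (x̄ - mu_0)^T · S^{-1} · (x̄ - mu_0):
  S^{-1} · (x̄ - mu_0) = (0.0302, 0.2252),
  (x̄ - mu_0)^T · [...] = (0.1667)·(0.0302) + (1.5)·(0.2252) = 0.3429.

Step 5 — scale by n: T² = 6 · 0.3429 = 2.0572.

T² ≈ 2.0572


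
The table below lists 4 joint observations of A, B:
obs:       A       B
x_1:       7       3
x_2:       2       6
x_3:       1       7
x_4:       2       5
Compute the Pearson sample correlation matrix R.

Step 1 — column means:
  mean(A) = (7 + 2 + 1 + 2) / 4 = 12/4 = 3
  mean(B) = (3 + 6 + 7 + 5) / 4 = 21/4 = 5.25

Step 2 — sample variances and covariances s[i,j] = (1/(n-1)) · Σ_k (x_{k,i} - mean_i) · (x_{k,j} - mean_j), with n-1 = 3:
  s[A,A] = ((4)·(4) + (-1)·(-1) + (-2)·(-2) + (-1)·(-1)) / 3 = 22/3 = 7.3333
  s[A,B] = ((4)·(-2.25) + (-1)·(0.75) + (-2)·(1.75) + (-1)·(-0.25)) / 3 = -13/3 = -4.3333
  s[B,B] = ((-2.25)·(-2.25) + (0.75)·(0.75) + (1.75)·(1.75) + (-0.25)·(-0.25)) / 3 = 8.75/3 = 2.9167
  Sample standard deviations s_i = √(s[i,i]):
  s(A) = √(7.3333) = 2.708
  s(B) = √(2.9167) = 1.7078

Step 3 — r_{ij} = s_{ij} / (s_i · s_j):
  r[A,A] = 1 (diagonal).
  r[A,B] = -4.3333 / (2.708 · 1.7078) = -4.3333 / 4.6248 = -0.937
  r[B,B] = 1 (diagonal).

R is symmetric with unit diagonal. Assembling:

R = [[1, -0.937],
 [-0.937, 1]]


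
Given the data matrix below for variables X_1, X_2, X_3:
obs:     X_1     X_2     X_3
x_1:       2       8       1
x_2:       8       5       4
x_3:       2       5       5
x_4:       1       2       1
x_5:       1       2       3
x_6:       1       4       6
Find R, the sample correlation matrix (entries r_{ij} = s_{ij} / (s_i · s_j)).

Step 1 — column means:
  mean(X_1) = (2 + 8 + 2 + 1 + 1 + 1) / 6 = 15/6 = 2.5
  mean(X_2) = (8 + 5 + 5 + 2 + 2 + 4) / 6 = 26/6 = 4.3333
  mean(X_3) = (1 + 4 + 5 + 1 + 3 + 6) / 6 = 20/6 = 3.3333

Step 2 — sample variances and covariances s[i,j] = (1/(n-1)) · Σ_k (x_{k,i} - mean_i) · (x_{k,j} - mean_j), with n-1 = 5:
  s[X_1,X_1] = ((-0.5)·(-0.5) + (5.5)·(5.5) + (-0.5)·(-0.5) + (-1.5)·(-1.5) + (-1.5)·(-1.5) + (-1.5)·(-1.5)) / 5 = 37.5/5 = 7.5
  s[X_1,X_2] = ((-0.5)·(3.6667) + (5.5)·(0.6667) + (-0.5)·(0.6667) + (-1.5)·(-2.3333) + (-1.5)·(-2.3333) + (-1.5)·(-0.3333)) / 5 = 9/5 = 1.8
  s[X_1,X_3] = ((-0.5)·(-2.3333) + (5.5)·(0.6667) + (-0.5)·(1.6667) + (-1.5)·(-2.3333) + (-1.5)·(-0.3333) + (-1.5)·(2.6667)) / 5 = 4/5 = 0.8
  s[X_2,X_2] = ((3.6667)·(3.6667) + (0.6667)·(0.6667) + (0.6667)·(0.6667) + (-2.3333)·(-2.3333) + (-2.3333)·(-2.3333) + (-0.3333)·(-0.3333)) / 5 = 25.3333/5 = 5.0667
  s[X_2,X_3] = ((3.6667)·(-2.3333) + (0.6667)·(0.6667) + (0.6667)·(1.6667) + (-2.3333)·(-2.3333) + (-2.3333)·(-0.3333) + (-0.3333)·(2.6667)) / 5 = -1.6667/5 = -0.3333
  s[X_3,X_3] = ((-2.3333)·(-2.3333) + (0.6667)·(0.6667) + (1.6667)·(1.6667) + (-2.3333)·(-2.3333) + (-0.3333)·(-0.3333) + (2.6667)·(2.6667)) / 5 = 21.3333/5 = 4.2667
  Sample standard deviations s_i = √(s[i,i]):
  s(X_1) = √(7.5) = 2.7386
  s(X_2) = √(5.0667) = 2.2509
  s(X_3) = √(4.2667) = 2.0656

Step 3 — r_{ij} = s_{ij} / (s_i · s_j):
  r[X_1,X_1] = 1 (diagonal).
  r[X_1,X_2] = 1.8 / (2.7386 · 2.2509) = 1.8 / 6.1644 = 0.292
  r[X_1,X_3] = 0.8 / (2.7386 · 2.0656) = 0.8 / 5.6569 = 0.1414
  r[X_2,X_2] = 1 (diagonal).
  r[X_2,X_3] = -0.3333 / (2.2509 · 2.0656) = -0.3333 / 4.6495 = -0.0717
  r[X_3,X_3] = 1 (diagonal).

R is symmetric with unit diagonal. Assembling:

R = [[1, 0.292, 0.1414],
 [0.292, 1, -0.0717],
 [0.1414, -0.0717, 1]]


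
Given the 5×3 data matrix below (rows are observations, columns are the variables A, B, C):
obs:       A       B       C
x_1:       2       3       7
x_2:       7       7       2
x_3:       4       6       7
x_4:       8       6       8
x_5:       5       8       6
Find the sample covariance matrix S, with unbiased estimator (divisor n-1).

Step 1 — column means:
  mean(A) = (2 + 7 + 4 + 8 + 5) / 5 = 26/5 = 5.2
  mean(B) = (3 + 7 + 6 + 6 + 8) / 5 = 30/5 = 6
  mean(C) = (7 + 2 + 7 + 8 + 6) / 5 = 30/5 = 6

Step 2 — sample covariance S[i,j] = (1/(n-1)) · Σ_k (x_{k,i} - mean_i) · (x_{k,j} - mean_j), with n-1 = 4.
  S[A,A] = ((-3.2)·(-3.2) + (1.8)·(1.8) + (-1.2)·(-1.2) + (2.8)·(2.8) + (-0.2)·(-0.2)) / 4 = 22.8/4 = 5.7
  S[A,B] = ((-3.2)·(-3) + (1.8)·(1) + (-1.2)·(0) + (2.8)·(0) + (-0.2)·(2)) / 4 = 11/4 = 2.75
  S[A,C] = ((-3.2)·(1) + (1.8)·(-4) + (-1.2)·(1) + (2.8)·(2) + (-0.2)·(0)) / 4 = -6/4 = -1.5
  S[B,B] = ((-3)·(-3) + (1)·(1) + (0)·(0) + (0)·(0) + (2)·(2)) / 4 = 14/4 = 3.5
  S[B,C] = ((-3)·(1) + (1)·(-4) + (0)·(1) + (0)·(2) + (2)·(0)) / 4 = -7/4 = -1.75
  S[C,C] = ((1)·(1) + (-4)·(-4) + (1)·(1) + (2)·(2) + (0)·(0)) / 4 = 22/4 = 5.5

S is symmetric (S[j,i] = S[i,j]). Assembling:

S = [[5.7, 2.75, -1.5],
 [2.75, 3.5, -1.75],
 [-1.5, -1.75, 5.5]]


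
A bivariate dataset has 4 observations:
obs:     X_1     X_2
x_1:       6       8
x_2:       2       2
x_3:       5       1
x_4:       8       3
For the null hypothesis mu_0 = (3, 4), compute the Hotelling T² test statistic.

Step 1 — sample mean vector:
  mean(X_1) = (6 + 2 + 5 + 8) / 4 = 21/4 = 5.25
  mean(X_2) = (8 + 2 + 1 + 3) / 4 = 14/4 = 3.5
  x̄ = (5.25, 3.5),  deviation x̄ - mu_0 = (5.25, 3.5) - (3, 4) = (2.25, -0.5).

Step 2 — sample covariance matrix, S[i,j] = (1/(n-1)) · Σ_k (x_{k,i} - mean_i) · (x_{k,j} - mean_j), divisor n-1 = 3:
  S[X_1,X_1] = ((0.75)·(0.75) + (-3.25)·(-3.25) + (-0.25)·(-0.25) + (2.75)·(2.75)) / 3 = 18.75/3 = 6.25
  S[X_1,X_2] = ((0.75)·(4.5) + (-3.25)·(-1.5) + (-0.25)·(-2.5) + (2.75)·(-0.5)) / 3 = 7.5/3 = 2.5
  S[X_2,X_2] = ((4.5)·(4.5) + (-1.5)·(-1.5) + (-2.5)·(-2.5) + (-0.5)·(-0.5)) / 3 = 29/3 = 9.6667
  S = [[6.25, 2.5],
 [2.5, 9.6667]].

Step 3 — invert S. det(S) = 6.25·9.6667 - (2.5)² = 54.1667.
  S^{-1} = (1/det) · [[d, -b], [-b, a]] = [[0.1785, -0.0462],
 [-0.0462, 0.1154]].

Step 4 — quadratic form (x̄ - mu_0)^T · S^{-1} · (x̄ - mu_0):
  S^{-1} · (x̄ - mu_0) = (0.4246, -0.1615),
  (x̄ - mu_0)^T · [...] = (2.25)·(0.4246) + (-0.5)·(-0.1615) = 1.0362.

Step 5 — scale by n: T² = 4 · 1.0362 = 4.1446.

T² ≈ 4.1446


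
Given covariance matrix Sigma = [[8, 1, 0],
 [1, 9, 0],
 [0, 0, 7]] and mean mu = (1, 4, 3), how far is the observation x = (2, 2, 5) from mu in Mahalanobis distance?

Step 1 — centre the observation: (x - mu) = (1, -2, 2).

Step 2 — invert Sigma (cofactor / det for 3×3, or solve directly):
  Sigma^{-1} = [[0.1268, -0.0141, 0],
 [-0.0141, 0.1127, 0],
 [0, 0, 0.1429]].

Step 3 — form the quadratic (x - mu)^T · Sigma^{-1} · (x - mu):
  Sigma^{-1} · (x - mu) = (0.1549, -0.2394, 0.2857).
  (x - mu)^T · [Sigma^{-1} · (x - mu)] = (1)·(0.1549) + (-2)·(-0.2394) + (2)·(0.2857) = 1.2052.

Step 4 — take square root: d = √(1.2052) ≈ 1.0978.

d(x, mu) = √(1.2052) ≈ 1.0978


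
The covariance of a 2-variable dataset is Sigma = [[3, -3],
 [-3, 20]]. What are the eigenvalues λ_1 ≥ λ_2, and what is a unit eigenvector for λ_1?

Step 1 — characteristic polynomial of 2×2 Sigma:
  det(Sigma - λI) = λ² - trace · λ + det = 0.
  trace = 3 + 20 = 23, det = 3·20 - (-3)² = 51.
Step 2 — discriminant:
  Δ = trace² - 4·det = 529 - 204 = 325.
Step 3 — eigenvalues:
  λ = (trace ± √Δ)/2 = (23 ± 18.0278)/2,
  λ_1 = 20.5139,  λ_2 = 2.4861.

Step 4 — unit eigenvector for λ_1: solve (Sigma - λ_1 I)v = 0. First row:
  (3 - 20.5139)·v_x + (-3)·v_y = 0, i.e. (-17.5139)·v_x + (-3)·v_y = 0,
  so v ∝ (b, λ_1 - a) = (-3, 17.5139); multiply by -1 so the first entry is positive: u = (3, -17.5139).
  ||u|| = √((3)² + (-17.5139)²) = √(315.7359) ≈ 17.769,
  v_1 = u/||u|| ≈ (0.1688, -0.9856) (||v_1|| = 1).

λ_1 = 20.5139,  λ_2 = 2.4861;  v_1 ≈ (0.1688, -0.9856)


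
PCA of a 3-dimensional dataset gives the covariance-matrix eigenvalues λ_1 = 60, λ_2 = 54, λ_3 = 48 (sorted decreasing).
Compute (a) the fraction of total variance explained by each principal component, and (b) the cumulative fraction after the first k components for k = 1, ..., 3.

Step 1 — total variance = trace(Sigma) = Σ λ_i = 60 + 54 + 48 = 162.

Step 2 — fraction explained by component i = λ_i / Σ λ:
  PC1: 60/162 = 0.3704
  PC2: 54/162 = 0.3333
  PC3: 48/162 = 0.2963

Step 3 — cumulative fraction after k components = (λ_1 + ... + λ_k) / Σ λ:
  k = 1: 60/162 = 0.3704
  k = 2: (60 + 54)/162 = 114/162 = 0.7037
  k = 3: (60 + 54 + 48)/162 = 162/162 = 1

Summary (fraction, with percent):

explained: PC1 0.3704 (37.04%), PC2 0.3333 (33.33%), PC3 0.2963 (29.63%);  cumulative: 0.3704, 0.7037, 1


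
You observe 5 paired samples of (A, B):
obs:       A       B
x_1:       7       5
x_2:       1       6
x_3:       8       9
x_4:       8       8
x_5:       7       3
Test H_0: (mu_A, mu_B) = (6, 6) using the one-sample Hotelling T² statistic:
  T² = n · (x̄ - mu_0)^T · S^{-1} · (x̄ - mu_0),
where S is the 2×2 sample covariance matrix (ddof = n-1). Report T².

Step 1 — sample mean vector:
  mean(A) = (7 + 1 + 8 + 8 + 7) / 5 = 31/5 = 6.2
  mean(B) = (5 + 6 + 9 + 8 + 3) / 5 = 31/5 = 6.2
  x̄ = (6.2, 6.2),  deviation x̄ - mu_0 = (6.2, 6.2) - (6, 6) = (0.2, 0.2).

Step 2 — sample covariance matrix, S[i,j] = (1/(n-1)) · Σ_k (x_{k,i} - mean_i) · (x_{k,j} - mean_j), divisor n-1 = 4:
  S[A,A] = ((0.8)·(0.8) + (-5.2)·(-5.2) + (1.8)·(1.8) + (1.8)·(1.8) + (0.8)·(0.8)) / 4 = 34.8/4 = 8.7
  S[A,B] = ((0.8)·(-1.2) + (-5.2)·(-0.2) + (1.8)·(2.8) + (1.8)·(1.8) + (0.8)·(-3.2)) / 4 = 5.8/4 = 1.45
  S[B,B] = ((-1.2)·(-1.2) + (-0.2)·(-0.2) + (2.8)·(2.8) + (1.8)·(1.8) + (-3.2)·(-3.2)) / 4 = 22.8/4 = 5.7
  S = [[8.7, 1.45],
 [1.45, 5.7]].

Step 3 — invert S. det(S) = 8.7·5.7 - (1.45)² = 47.4875.
  S^{-1} = (1/det) · [[d, -b], [-b, a]] = [[0.12, -0.0305],
 [-0.0305, 0.1832]].

Step 4 — quadratic form (x̄ - mu_0)^T · S^{-1} · (x̄ - mu_0):
  S^{-1} · (x̄ - mu_0) = (0.0179, 0.0305),
  (x̄ - mu_0)^T · [...] = (0.2)·(0.0179) + (0.2)·(0.0305) = 0.0097.

Step 5 — scale by n: T² = 5 · 0.0097 = 0.0484.

T² ≈ 0.0484


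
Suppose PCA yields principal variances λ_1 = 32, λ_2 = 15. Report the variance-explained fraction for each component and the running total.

Step 1 — total variance = trace(Sigma) = Σ λ_i = 32 + 15 = 47.

Step 2 — fraction explained by component i = λ_i / Σ λ:
  PC1: 32/47 = 0.6809
  PC2: 15/47 = 0.3191

Step 3 — cumulative fraction after k components = (λ_1 + ... + λ_k) / Σ λ:
  k = 1: 32/47 = 0.6809
  k = 2: (32 + 15)/47 = 47/47 = 1

Summary (fraction, with percent):

explained: PC1 0.6809 (68.09%), PC2 0.3191 (31.91%);  cumulative: 0.6809, 1


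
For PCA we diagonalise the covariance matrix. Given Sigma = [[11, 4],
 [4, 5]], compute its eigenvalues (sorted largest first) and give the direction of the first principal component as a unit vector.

Step 1 — characteristic polynomial of 2×2 Sigma:
  det(Sigma - λI) = λ² - trace · λ + det = 0.
  trace = 11 + 5 = 16, det = 11·5 - (4)² = 39.
Step 2 — discriminant:
  Δ = trace² - 4·det = 256 - 156 = 100.
Step 3 — eigenvalues:
  λ = (trace ± √Δ)/2 = (16 ± 10)/2,
  λ_1 = 13,  λ_2 = 3.

Step 4 — unit eigenvector for λ_1: solve (Sigma - λ_1 I)v = 0. First row:
  (11 - 13)·v_x + (4)·v_y = 0, i.e. (-2)·v_x + (4)·v_y = 0,
  so v ∝ (b, λ_1 - a) = (4, 2) = u.
  ||u|| = √((4)² + (2)²) = √(20) ≈ 4.4721,
  v_1 = u/||u|| ≈ (0.8944, 0.4472) (||v_1|| = 1).

λ_1 = 13,  λ_2 = 3;  v_1 ≈ (0.8944, 0.4472)


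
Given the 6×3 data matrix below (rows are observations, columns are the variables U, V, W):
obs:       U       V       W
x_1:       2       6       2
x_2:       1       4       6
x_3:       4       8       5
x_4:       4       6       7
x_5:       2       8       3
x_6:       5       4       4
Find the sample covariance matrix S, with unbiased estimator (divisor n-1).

Step 1 — column means:
  mean(U) = (2 + 1 + 4 + 4 + 2 + 5) / 6 = 18/6 = 3
  mean(V) = (6 + 4 + 8 + 6 + 8 + 4) / 6 = 36/6 = 6
  mean(W) = (2 + 6 + 5 + 7 + 3 + 4) / 6 = 27/6 = 4.5

Step 2 — sample covariance S[i,j] = (1/(n-1)) · Σ_k (x_{k,i} - mean_i) · (x_{k,j} - mean_j), with n-1 = 5.
  S[U,U] = ((-1)·(-1) + (-2)·(-2) + (1)·(1) + (1)·(1) + (-1)·(-1) + (2)·(2)) / 5 = 12/5 = 2.4
  S[U,V] = ((-1)·(0) + (-2)·(-2) + (1)·(2) + (1)·(0) + (-1)·(2) + (2)·(-2)) / 5 = 0/5 = 0
  S[U,W] = ((-1)·(-2.5) + (-2)·(1.5) + (1)·(0.5) + (1)·(2.5) + (-1)·(-1.5) + (2)·(-0.5)) / 5 = 3/5 = 0.6
  S[V,V] = ((0)·(0) + (-2)·(-2) + (2)·(2) + (0)·(0) + (2)·(2) + (-2)·(-2)) / 5 = 16/5 = 3.2
  S[V,W] = ((0)·(-2.5) + (-2)·(1.5) + (2)·(0.5) + (0)·(2.5) + (2)·(-1.5) + (-2)·(-0.5)) / 5 = -4/5 = -0.8
  S[W,W] = ((-2.5)·(-2.5) + (1.5)·(1.5) + (0.5)·(0.5) + (2.5)·(2.5) + (-1.5)·(-1.5) + (-0.5)·(-0.5)) / 5 = 17.5/5 = 3.5

S is symmetric (S[j,i] = S[i,j]). Assembling:

S = [[2.4, 0, 0.6],
 [0, 3.2, -0.8],
 [0.6, -0.8, 3.5]]


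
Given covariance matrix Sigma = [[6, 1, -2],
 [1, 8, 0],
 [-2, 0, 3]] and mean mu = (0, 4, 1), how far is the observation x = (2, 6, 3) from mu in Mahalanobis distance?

Step 1 — centre the observation: (x - mu) = (2, 2, 2).

Step 2 — invert Sigma (cofactor / det for 3×3, or solve directly):
  Sigma^{-1} = [[0.2202, -0.0275, 0.1468],
 [-0.0275, 0.1284, -0.0183],
 [0.1468, -0.0183, 0.4312]].

Step 3 — form the quadratic (x - mu)^T · Sigma^{-1} · (x - mu):
  Sigma^{-1} · (x - mu) = (0.6789, 0.1651, 1.1193).
  (x - mu)^T · [Sigma^{-1} · (x - mu)] = (2)·(0.6789) + (2)·(0.1651) + (2)·(1.1193) = 3.9266.

Step 4 — take square root: d = √(3.9266) ≈ 1.9816.

d(x, mu) = √(3.9266) ≈ 1.9816


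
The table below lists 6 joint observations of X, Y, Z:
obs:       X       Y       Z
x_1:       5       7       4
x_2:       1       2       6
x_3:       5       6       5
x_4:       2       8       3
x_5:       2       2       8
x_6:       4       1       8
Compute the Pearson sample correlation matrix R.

Step 1 — column means:
  mean(X) = (5 + 1 + 5 + 2 + 2 + 4) / 6 = 19/6 = 3.1667
  mean(Y) = (7 + 2 + 6 + 8 + 2 + 1) / 6 = 26/6 = 4.3333
  mean(Z) = (4 + 6 + 5 + 3 + 8 + 8) / 6 = 34/6 = 5.6667

Step 2 — sample variances and covariances s[i,j] = (1/(n-1)) · Σ_k (x_{k,i} - mean_i) · (x_{k,j} - mean_j), with n-1 = 5:
  s[X,X] = ((1.8333)·(1.8333) + (-2.1667)·(-2.1667) + (1.8333)·(1.8333) + (-1.1667)·(-1.1667) + (-1.1667)·(-1.1667) + (0.8333)·(0.8333)) / 5 = 14.8333/5 = 2.9667
  s[X,Y] = ((1.8333)·(2.6667) + (-2.1667)·(-2.3333) + (1.8333)·(1.6667) + (-1.1667)·(3.6667) + (-1.1667)·(-2.3333) + (0.8333)·(-3.3333)) / 5 = 8.6667/5 = 1.7333
  s[X,Z] = ((1.8333)·(-1.6667) + (-2.1667)·(0.3333) + (1.8333)·(-0.6667) + (-1.1667)·(-2.6667) + (-1.1667)·(2.3333) + (0.8333)·(2.3333)) / 5 = -2.6667/5 = -0.5333
  s[Y,Y] = ((2.6667)·(2.6667) + (-2.3333)·(-2.3333) + (1.6667)·(1.6667) + (3.6667)·(3.6667) + (-2.3333)·(-2.3333) + (-3.3333)·(-3.3333)) / 5 = 45.3333/5 = 9.0667
  s[Y,Z] = ((2.6667)·(-1.6667) + (-2.3333)·(0.3333) + (1.6667)·(-0.6667) + (3.6667)·(-2.6667) + (-2.3333)·(2.3333) + (-3.3333)·(2.3333)) / 5 = -29.3333/5 = -5.8667
  s[Z,Z] = ((-1.6667)·(-1.6667) + (0.3333)·(0.3333) + (-0.6667)·(-0.6667) + (-2.6667)·(-2.6667) + (2.3333)·(2.3333) + (2.3333)·(2.3333)) / 5 = 21.3333/5 = 4.2667
  Sample standard deviations s_i = √(s[i,i]):
  s(X) = √(2.9667) = 1.7224
  s(Y) = √(9.0667) = 3.0111
  s(Z) = √(4.2667) = 2.0656

Step 3 — r_{ij} = s_{ij} / (s_i · s_j):
  r[X,X] = 1 (diagonal).
  r[X,Y] = 1.7333 / (1.7224 · 3.0111) = 1.7333 / 5.1863 = 0.3342
  r[X,Z] = -0.5333 / (1.7224 · 2.0656) = -0.5333 / 3.5578 = -0.1499
  r[Y,Y] = 1 (diagonal).
  r[Y,Z] = -5.8667 / (3.0111 · 2.0656) = -5.8667 / 6.2197 = -0.9432
  r[Z,Z] = 1 (diagonal).

R is symmetric with unit diagonal. Assembling:

R = [[1, 0.3342, -0.1499],
 [0.3342, 1, -0.9432],
 [-0.1499, -0.9432, 1]]
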